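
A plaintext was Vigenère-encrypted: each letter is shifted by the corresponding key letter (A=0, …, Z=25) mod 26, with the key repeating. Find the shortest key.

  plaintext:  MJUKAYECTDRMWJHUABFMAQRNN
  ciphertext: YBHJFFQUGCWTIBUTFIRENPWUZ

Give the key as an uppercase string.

  i= 0: Y-M = 12 → M
  i= 1: B-J = 18 → S
  i= 2: H-U = 13 → N
  i= 3: J-K = 25 → Z
  i= 4: F-A =  5 → F
  i= 5: F-Y =  7 → H
  i= 6: Q-E = 12 → M
  i= 7: U-C = 18 → S
  i= 8: G-T = 13 → N
  i= 9: C-D = 25 → Z
  i=10: W-R =  5 → F
  i=11: T-M =  7 → H
  i=12: I-W = 12 → M
  i=13: B-J = 18 → S
  i=14: U-H = 13 → N
  i=15: T-U = 25 → Z
  i=16: F-A =  5 → F
  i=17: I-B =  7 → H
  i=18: R-F = 12 → M
  i=19: E-M = 18 → S
  i=20: N-A = 13 → N
  i=21: P-Q = 25 → Z
  i=22: W-R =  5 → F
  i=23: U-N =  7 → H
  i=24: Z-N = 12 → M
  shifts repeat with period 6: MSNZFH

MSNZFH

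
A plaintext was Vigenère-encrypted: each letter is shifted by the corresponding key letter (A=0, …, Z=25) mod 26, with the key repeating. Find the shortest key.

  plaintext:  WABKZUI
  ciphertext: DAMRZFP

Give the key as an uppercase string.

  i= 0: D-W =  7 → H
  i= 1: A-A =  0 → A
  i= 2: M-B = 11 → L
  i= 3: R-K =  7 → H
  i= 4: Z-Z =  0 → A
  i= 5: F-U = 11 → L
  i= 6: P-I =  7 → H
  shifts repeat with period 3: HAL

HAL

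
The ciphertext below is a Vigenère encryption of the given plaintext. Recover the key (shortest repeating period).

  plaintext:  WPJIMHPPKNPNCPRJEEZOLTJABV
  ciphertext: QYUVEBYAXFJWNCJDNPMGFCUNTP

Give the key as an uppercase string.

UJLNS

  i= 0: Q-W = 20 → U
  i= 1: Y-P =  9 → J
  i= 2: U-J = 11 → L
  i= 3: V-I = 13 → N
  i= 4: E-M = 18 → S
  i= 5: B-H = 20 → U
  i= 6: Y-P =  9 → J
  i= 7: A-P = 11 → L
  i= 8: X-K = 13 → N
  i= 9: F-N = 18 → S
  i=10: J-P = 20 → U
  i=11: W-N =  9 → J
  i=12: N-C = 11 → L
  i=13: C-P = 13 → N
  i=14: J-R = 18 → S
  i=15: D-J = 20 → U
  i=16: N-E =  9 → J
  i=17: P-E = 11 → L
  i=18: M-Z = 13 → N
  i=19: G-O = 18 → S
  i=20: F-L = 20 → U
  i=21: C-T =  9 → J
  i=22: U-J = 11 → L
  i=23: N-A = 13 → N
  i=24: T-B = 18 → S
  i=25: P-V = 20 → U
  shifts repeat with period 5: UJLNS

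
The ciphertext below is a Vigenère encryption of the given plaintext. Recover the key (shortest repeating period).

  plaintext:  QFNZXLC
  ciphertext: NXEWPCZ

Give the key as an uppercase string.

  i= 0: N-Q = 23 → X
  i= 1: X-F = 18 → S
  i= 2: E-N = 17 → R
  i= 3: W-Z = 23 → X
  i= 4: P-X = 18 → S
  i= 5: C-L = 17 → R
  i= 6: Z-C = 23 → X
  shifts repeat with period 3: XSR

XSR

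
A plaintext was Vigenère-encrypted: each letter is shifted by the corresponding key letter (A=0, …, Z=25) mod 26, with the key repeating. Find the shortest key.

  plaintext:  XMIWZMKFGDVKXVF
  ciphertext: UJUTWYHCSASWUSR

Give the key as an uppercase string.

XXM

  i= 0: U-X = 23 → X
  i= 1: J-M = 23 → X
  i= 2: U-I = 12 → M
  i= 3: T-W = 23 → X
  i= 4: W-Z = 23 → X
  i= 5: Y-M = 12 → M
  i= 6: H-K = 23 → X
  i= 7: C-F = 23 → X
  i= 8: S-G = 12 → M
  i= 9: A-D = 23 → X
  i=10: S-V = 23 → X
  i=11: W-K = 12 → M
  i=12: U-X = 23 → X
  i=13: S-V = 23 → X
  i=14: R-F = 12 → M
  shifts repeat with period 3: XXM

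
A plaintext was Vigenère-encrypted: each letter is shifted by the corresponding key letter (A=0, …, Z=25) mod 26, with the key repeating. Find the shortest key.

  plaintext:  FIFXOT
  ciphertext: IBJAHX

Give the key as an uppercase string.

  i= 0: I-F =  3 → D
  i= 1: B-I = 19 → T
  i= 2: J-F =  4 → E
  i= 3: A-X =  3 → D
  i= 4: H-O = 19 → T
  i= 5: X-T =  4 → E
  shifts repeat with period 3: DTE

DTE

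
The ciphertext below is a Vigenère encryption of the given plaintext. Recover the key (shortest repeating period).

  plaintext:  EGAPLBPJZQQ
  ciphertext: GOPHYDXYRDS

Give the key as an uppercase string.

  i= 0: G-E =  2 → C
  i= 1: O-G =  8 → I
  i= 2: P-A = 15 → P
  i= 3: H-P = 18 → S
  i= 4: Y-L = 13 → N
  i= 5: D-B =  2 → C
  i= 6: X-P =  8 → I
  i= 7: Y-J = 15 → P
  i= 8: R-Z = 18 → S
  i= 9: D-Q = 13 → N
  i=10: S-Q =  2 → C
  shifts repeat with period 5: CIPSN

CIPSN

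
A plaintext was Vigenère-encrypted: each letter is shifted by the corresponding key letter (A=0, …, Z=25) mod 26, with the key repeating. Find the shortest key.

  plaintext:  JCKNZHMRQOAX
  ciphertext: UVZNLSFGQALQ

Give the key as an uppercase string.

LTPAM

  i= 0: U-J = 11 → L
  i= 1: V-C = 19 → T
  i= 2: Z-K = 15 → P
  i= 3: N-N =  0 → A
  i= 4: L-Z = 12 → M
  i= 5: S-H = 11 → L
  i= 6: F-M = 19 → T
  i= 7: G-R = 15 → P
  i= 8: Q-Q =  0 → A
  i= 9: A-O = 12 → M
  i=10: L-A = 11 → L
  i=11: Q-X = 19 → T
  shifts repeat with period 5: LTPAM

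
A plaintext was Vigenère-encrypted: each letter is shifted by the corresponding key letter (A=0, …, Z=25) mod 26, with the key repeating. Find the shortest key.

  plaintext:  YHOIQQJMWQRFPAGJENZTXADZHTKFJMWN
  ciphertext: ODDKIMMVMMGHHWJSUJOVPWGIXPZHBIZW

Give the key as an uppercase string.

QWPCSWDJ

  i= 0: O-Y = 16 → Q
  i= 1: D-H = 22 → W
  i= 2: D-O = 15 → P
  i= 3: K-I =  2 → C
  i= 4: I-Q = 18 → S
  i= 5: M-Q = 22 → W
  i= 6: M-J =  3 → D
  i= 7: V-M =  9 → J
  i= 8: M-W = 16 → Q
  i= 9: M-Q = 22 → W
  i=10: G-R = 15 → P
  i=11: H-F =  2 → C
  i=12: H-P = 18 → S
  i=13: W-A = 22 → W
  i=14: J-G =  3 → D
  i=15: S-J =  9 → J
  i=16: U-E = 16 → Q
  i=17: J-N = 22 → W
  i=18: O-Z = 15 → P
  i=19: V-T =  2 → C
  i=20: P-X = 18 → S
  i=21: W-A = 22 → W
  i=22: G-D =  3 → D
  i=23: I-Z =  9 → J
  i=24: X-H = 16 → Q
  i=25: P-T = 22 → W
  i=26: Z-K = 15 → P
  i=27: H-F =  2 → C
  i=28: B-J = 18 → S
  i=29: I-M = 22 → W
  i=30: Z-W =  3 → D
  i=31: W-N =  9 → J
  shifts repeat with period 8: QWPCSWDJ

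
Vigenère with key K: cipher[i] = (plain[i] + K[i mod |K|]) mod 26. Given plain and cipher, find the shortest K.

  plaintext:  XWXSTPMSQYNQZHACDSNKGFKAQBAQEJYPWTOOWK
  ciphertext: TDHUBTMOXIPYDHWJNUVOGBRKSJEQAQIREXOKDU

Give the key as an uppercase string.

WHKCIEA

  i= 0: T-X = 22 → W
  i= 1: D-W =  7 → H
  i= 2: H-X = 10 → K
  i= 3: U-S =  2 → C
  i= 4: B-T =  8 → I
  i= 5: T-P =  4 → E
  i= 6: M-M =  0 → A
  i= 7: O-S = 22 → W
  i= 8: X-Q =  7 → H
  i= 9: I-Y = 10 → K
  i=10: P-N =  2 → C
  i=11: Y-Q =  8 → I
  i=12: D-Z =  4 → E
  i=13: H-H =  0 → A
  i=14: W-A = 22 → W
  i=15: J-C =  7 → H
  i=16: N-D = 10 → K
  i=17: U-S =  2 → C
  i=18: V-N =  8 → I
  i=19: O-K =  4 → E
  i=20: G-G =  0 → A
  i=21: B-F = 22 → W
  i=22: R-K =  7 → H
  i=23: K-A = 10 → K
  i=24: S-Q =  2 → C
  i=25: J-B =  8 → I
  i=26: E-A =  4 → E
  i=27: Q-Q =  0 → A
  i=28: A-E = 22 → W
  i=29: Q-J =  7 → H
  i=30: I-Y = 10 → K
  i=31: R-P =  2 → C
  i=32: E-W =  8 → I
  i=33: X-T =  4 → E
  i=34: O-O =  0 → A
  i=35: K-O = 22 → W
  i=36: D-W =  7 → H
  i=37: U-K = 10 → K
  shifts repeat with period 7: WHKCIEA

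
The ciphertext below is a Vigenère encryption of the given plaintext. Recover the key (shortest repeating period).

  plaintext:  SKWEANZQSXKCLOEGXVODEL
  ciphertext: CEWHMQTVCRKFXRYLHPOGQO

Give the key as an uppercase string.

KUADMDUF

  i= 0: C-S = 10 → K
  i= 1: E-K = 20 → U
  i= 2: W-W =  0 → A
  i= 3: H-E =  3 → D
  i= 4: M-A = 12 → M
  i= 5: Q-N =  3 → D
  i= 6: T-Z = 20 → U
  i= 7: V-Q =  5 → F
  i= 8: C-S = 10 → K
  i= 9: R-X = 20 → U
  i=10: K-K =  0 → A
  i=11: F-C =  3 → D
  i=12: X-L = 12 → M
  i=13: R-O =  3 → D
  i=14: Y-E = 20 → U
  i=15: L-G =  5 → F
  i=16: H-X = 10 → K
  i=17: P-V = 20 → U
  i=18: O-O =  0 → A
  i=19: G-D =  3 → D
  i=20: Q-E = 12 → M
  i=21: O-L =  3 → D
  shifts repeat with period 8: KUADMDUF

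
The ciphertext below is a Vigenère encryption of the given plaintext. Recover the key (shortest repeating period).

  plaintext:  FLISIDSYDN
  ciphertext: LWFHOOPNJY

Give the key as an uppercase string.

GLXP

  i= 0: L-F =  6 → G
  i= 1: W-L = 11 → L
  i= 2: F-I = 23 → X
  i= 3: H-S = 15 → P
  i= 4: O-I =  6 → G
  i= 5: O-D = 11 → L
  i= 6: P-S = 23 → X
  i= 7: N-Y = 15 → P
  i= 8: J-D =  6 → G
  i= 9: Y-N = 11 → L
  shifts repeat with period 4: GLXP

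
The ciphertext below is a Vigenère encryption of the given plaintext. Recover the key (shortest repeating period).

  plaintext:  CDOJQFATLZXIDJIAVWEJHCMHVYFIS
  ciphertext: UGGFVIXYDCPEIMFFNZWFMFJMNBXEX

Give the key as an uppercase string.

  i= 0: U-C = 18 → S
  i= 1: G-D =  3 → D
  i= 2: G-O = 18 → S
  i= 3: F-J = 22 → W
  i= 4: V-Q =  5 → F
  i= 5: I-F =  3 → D
  i= 6: X-A = 23 → X
  i= 7: Y-T =  5 → F
  i= 8: D-L = 18 → S
  i= 9: C-Z =  3 → D
  i=10: P-X = 18 → S
  i=11: E-I = 22 → W
  i=12: I-D =  5 → F
  i=13: M-J =  3 → D
  i=14: F-I = 23 → X
  i=15: F-A =  5 → F
  i=16: N-V = 18 → S
  i=17: Z-W =  3 → D
  i=18: W-E = 18 → S
  i=19: F-J = 22 → W
  i=20: M-H =  5 → F
  i=21: F-C =  3 → D
  i=22: J-M = 23 → X
  i=23: M-H =  5 → F
  i=24: N-V = 18 → S
  i=25: B-Y =  3 → D
  i=26: X-F = 18 → S
  i=27: E-I = 22 → W
  i=28: X-S =  5 → F
  shifts repeat with period 8: SDSWFDXF

SDSWFDXF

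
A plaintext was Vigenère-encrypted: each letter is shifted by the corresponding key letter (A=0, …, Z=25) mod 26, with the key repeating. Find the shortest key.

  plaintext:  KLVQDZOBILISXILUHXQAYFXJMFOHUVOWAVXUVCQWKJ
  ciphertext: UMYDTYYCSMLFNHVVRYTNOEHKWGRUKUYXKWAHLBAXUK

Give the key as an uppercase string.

KBDNQZKB

  i= 0: U-K = 10 → K
  i= 1: M-L =  1 → B
  i= 2: Y-V =  3 → D
  i= 3: D-Q = 13 → N
  i= 4: T-D = 16 → Q
  i= 5: Y-Z = 25 → Z
  i= 6: Y-O = 10 → K
  i= 7: C-B =  1 → B
  i= 8: S-I = 10 → K
  i= 9: M-L =  1 → B
  i=10: L-I =  3 → D
  i=11: F-S = 13 → N
  i=12: N-X = 16 → Q
  i=13: H-I = 25 → Z
  i=14: V-L = 10 → K
  i=15: V-U =  1 → B
  i=16: R-H = 10 → K
  i=17: Y-X =  1 → B
  i=18: T-Q =  3 → D
  i=19: N-A = 13 → N
  i=20: O-Y = 16 → Q
  i=21: E-F = 25 → Z
  i=22: H-X = 10 → K
  i=23: K-J =  1 → B
  i=24: W-M = 10 → K
  i=25: G-F =  1 → B
  i=26: R-O =  3 → D
  i=27: U-H = 13 → N
  i=28: K-U = 16 → Q
  i=29: U-V = 25 → Z
  i=30: Y-O = 10 → K
  i=31: X-W =  1 → B
  i=32: K-A = 10 → K
  i=33: W-V =  1 → B
  i=34: A-X =  3 → D
  i=35: H-U = 13 → N
  i=36: L-V = 16 → Q
  i=37: B-C = 25 → Z
  i=38: A-Q = 10 → K
  i=39: X-W =  1 → B
  i=40: U-K = 10 → K
  i=41: K-J =  1 → B
  shifts repeat with period 8: KBDNQZKB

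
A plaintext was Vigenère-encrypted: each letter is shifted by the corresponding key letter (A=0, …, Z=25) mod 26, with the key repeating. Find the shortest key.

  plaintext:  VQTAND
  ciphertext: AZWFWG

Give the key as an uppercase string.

FJD

  i= 0: A-V =  5 → F
  i= 1: Z-Q =  9 → J
  i= 2: W-T =  3 → D
  i= 3: F-A =  5 → F
  i= 4: W-N =  9 → J
  i= 5: G-D =  3 → D
  shifts repeat with period 3: FJD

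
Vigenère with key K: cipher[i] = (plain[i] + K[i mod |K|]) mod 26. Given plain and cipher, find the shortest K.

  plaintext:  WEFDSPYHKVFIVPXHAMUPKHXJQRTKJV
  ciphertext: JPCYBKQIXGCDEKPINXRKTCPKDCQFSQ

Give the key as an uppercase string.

NLXVJVSB

  i= 0: J-W = 13 → N
  i= 1: P-E = 11 → L
  i= 2: C-F = 23 → X
  i= 3: Y-D = 21 → V
  i= 4: B-S =  9 → J
  i= 5: K-P = 21 → V
  i= 6: Q-Y = 18 → S
  i= 7: I-H =  1 → B
  i= 8: X-K = 13 → N
  i= 9: G-V = 11 → L
  i=10: C-F = 23 → X
  i=11: D-I = 21 → V
  i=12: E-V =  9 → J
  i=13: K-P = 21 → V
  i=14: P-X = 18 → S
  i=15: I-H =  1 → B
  i=16: N-A = 13 → N
  i=17: X-M = 11 → L
  i=18: R-U = 23 → X
  i=19: K-P = 21 → V
  i=20: T-K =  9 → J
  i=21: C-H = 21 → V
  i=22: P-X = 18 → S
  i=23: K-J =  1 → B
  i=24: D-Q = 13 → N
  i=25: C-R = 11 → L
  i=26: Q-T = 23 → X
  i=27: F-K = 21 → V
  i=28: S-J =  9 → J
  i=29: Q-V = 21 → V
  shifts repeat with period 8: NLXVJVSB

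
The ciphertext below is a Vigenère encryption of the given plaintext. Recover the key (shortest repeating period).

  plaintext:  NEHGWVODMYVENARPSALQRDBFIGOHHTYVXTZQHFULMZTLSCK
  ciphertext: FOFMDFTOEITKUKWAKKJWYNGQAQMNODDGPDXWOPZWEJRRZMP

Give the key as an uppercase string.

  i= 0: F-N = 18 → S
  i= 1: O-E = 10 → K
  i= 2: F-H = 24 → Y
  i= 3: M-G =  6 → G
  i= 4: D-W =  7 → H
  i= 5: F-V = 10 → K
  i= 6: T-O =  5 → F
  i= 7: O-D = 11 → L
  i= 8: E-M = 18 → S
  i= 9: I-Y = 10 → K
  i=10: T-V = 24 → Y
  i=11: K-E =  6 → G
  i=12: U-N =  7 → H
  i=13: K-A = 10 → K
  i=14: W-R =  5 → F
  i=15: A-P = 11 → L
  i=16: K-S = 18 → S
  i=17: K-A = 10 → K
  i=18: J-L = 24 → Y
  i=19: W-Q =  6 → G
  i=20: Y-R =  7 → H
  i=21: N-D = 10 → K
  i=22: G-B =  5 → F
  i=23: Q-F = 11 → L
  i=24: A-I = 18 → S
  i=25: Q-G = 10 → K
  i=26: M-O = 24 → Y
  i=27: N-H =  6 → G
  i=28: O-H =  7 → H
  i=29: D-T = 10 → K
  i=30: D-Y =  5 → F
  i=31: G-V = 11 → L
  i=32: P-X = 18 → S
  i=33: D-T = 10 → K
  i=34: X-Z = 24 → Y
  i=35: W-Q =  6 → G
  i=36: O-H =  7 → H
  i=37: P-F = 10 → K
  i=38: Z-U =  5 → F
  i=39: W-L = 11 → L
  i=40: E-M = 18 → S
  i=41: J-Z = 10 → K
  i=42: R-T = 24 → Y
  i=43: R-L =  6 → G
  i=44: Z-S =  7 → H
  i=45: M-C = 10 → K
  i=46: P-K =  5 → F
  shifts repeat with period 8: SKYGHKFL

SKYGHKFL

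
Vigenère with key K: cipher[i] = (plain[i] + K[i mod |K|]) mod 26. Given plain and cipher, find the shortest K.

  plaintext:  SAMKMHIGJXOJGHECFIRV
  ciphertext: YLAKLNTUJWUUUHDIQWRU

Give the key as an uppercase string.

GLOAZ

  i= 0: Y-S =  6 → G
  i= 1: L-A = 11 → L
  i= 2: A-M = 14 → O
  i= 3: K-K =  0 → A
  i= 4: L-M = 25 → Z
  i= 5: N-H =  6 → G
  i= 6: T-I = 11 → L
  i= 7: U-G = 14 → O
  i= 8: J-J =  0 → A
  i= 9: W-X = 25 → Z
  i=10: U-O =  6 → G
  i=11: U-J = 11 → L
  i=12: U-G = 14 → O
  i=13: H-H =  0 → A
  i=14: D-E = 25 → Z
  i=15: I-C =  6 → G
  i=16: Q-F = 11 → L
  i=17: W-I = 14 → O
  i=18: R-R =  0 → A
  i=19: U-V = 25 → Z
  shifts repeat with period 5: GLOAZ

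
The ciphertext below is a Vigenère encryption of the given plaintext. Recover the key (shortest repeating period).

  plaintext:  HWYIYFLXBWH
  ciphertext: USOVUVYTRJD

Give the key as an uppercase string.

  i= 0: U-H = 13 → N
  i= 1: S-W = 22 → W
  i= 2: O-Y = 16 → Q
  i= 3: V-I = 13 → N
  i= 4: U-Y = 22 → W
  i= 5: V-F = 16 → Q
  i= 6: Y-L = 13 → N
  i= 7: T-X = 22 → W
  i= 8: R-B = 16 → Q
  i= 9: J-W = 13 → N
  i=10: D-H = 22 → W
  shifts repeat with period 3: NWQ

NWQ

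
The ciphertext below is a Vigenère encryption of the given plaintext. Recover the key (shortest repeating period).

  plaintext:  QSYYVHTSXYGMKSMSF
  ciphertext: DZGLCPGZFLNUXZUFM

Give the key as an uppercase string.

NHI

  i= 0: D-Q = 13 → N
  i= 1: Z-S =  7 → H
  i= 2: G-Y =  8 → I
  i= 3: L-Y = 13 → N
  i= 4: C-V =  7 → H
  i= 5: P-H =  8 → I
  i= 6: G-T = 13 → N
  i= 7: Z-S =  7 → H
  i= 8: F-X =  8 → I
  i= 9: L-Y = 13 → N
  i=10: N-G =  7 → H
  i=11: U-M =  8 → I
  i=12: X-K = 13 → N
  i=13: Z-S =  7 → H
  i=14: U-M =  8 → I
  i=15: F-S = 13 → N
  i=16: M-F =  7 → H
  shifts repeat with period 3: NHI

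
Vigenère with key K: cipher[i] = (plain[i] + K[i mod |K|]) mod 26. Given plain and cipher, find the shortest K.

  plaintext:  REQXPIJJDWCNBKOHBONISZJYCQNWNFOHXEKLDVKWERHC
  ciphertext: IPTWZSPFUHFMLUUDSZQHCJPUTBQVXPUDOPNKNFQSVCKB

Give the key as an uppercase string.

RLDZKKGW

  i= 0: I-R = 17 → R
  i= 1: P-E = 11 → L
  i= 2: T-Q =  3 → D
  i= 3: W-X = 25 → Z
  i= 4: Z-P = 10 → K
  i= 5: S-I = 10 → K
  i= 6: P-J =  6 → G
  i= 7: F-J = 22 → W
  i= 8: U-D = 17 → R
  i= 9: H-W = 11 → L
  i=10: F-C =  3 → D
  i=11: M-N = 25 → Z
  i=12: L-B = 10 → K
  i=13: U-K = 10 → K
  i=14: U-O =  6 → G
  i=15: D-H = 22 → W
  i=16: S-B = 17 → R
  i=17: Z-O = 11 → L
  i=18: Q-N =  3 → D
  i=19: H-I = 25 → Z
  i=20: C-S = 10 → K
  i=21: J-Z = 10 → K
  i=22: P-J =  6 → G
  i=23: U-Y = 22 → W
  i=24: T-C = 17 → R
  i=25: B-Q = 11 → L
  i=26: Q-N =  3 → D
  i=27: V-W = 25 → Z
  i=28: X-N = 10 → K
  i=29: P-F = 10 → K
  i=30: U-O =  6 → G
  i=31: D-H = 22 → W
  i=32: O-X = 17 → R
  i=33: P-E = 11 → L
  i=34: N-K =  3 → D
  i=35: K-L = 25 → Z
  i=36: N-D = 10 → K
  i=37: F-V = 10 → K
  i=38: Q-K =  6 → G
  i=39: S-W = 22 → W
  i=40: V-E = 17 → R
  i=41: C-R = 11 → L
  i=42: K-H =  3 → D
  i=43: B-C = 25 → Z
  shifts repeat with period 8: RLDZKKGW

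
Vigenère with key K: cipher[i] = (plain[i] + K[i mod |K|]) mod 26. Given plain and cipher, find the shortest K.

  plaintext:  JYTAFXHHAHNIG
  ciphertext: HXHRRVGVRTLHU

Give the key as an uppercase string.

  i= 0: H-J = 24 → Y
  i= 1: X-Y = 25 → Z
  i= 2: H-T = 14 → O
  i= 3: R-A = 17 → R
  i= 4: R-F = 12 → M
  i= 5: V-X = 24 → Y
  i= 6: G-H = 25 → Z
  i= 7: V-H = 14 → O
  i= 8: R-A = 17 → R
  i= 9: T-H = 12 → M
  i=10: L-N = 24 → Y
  i=11: H-I = 25 → Z
  i=12: U-G = 14 → O
  shifts repeat with period 5: YZORM

YZORM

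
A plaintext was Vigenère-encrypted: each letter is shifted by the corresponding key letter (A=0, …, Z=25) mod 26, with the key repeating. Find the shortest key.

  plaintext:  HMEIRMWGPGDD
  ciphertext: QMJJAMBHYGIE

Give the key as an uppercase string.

  i= 0: Q-H =  9 → J
  i= 1: M-M =  0 → A
  i= 2: J-E =  5 → F
  i= 3: J-I =  1 → B
  i= 4: A-R =  9 → J
  i= 5: M-M =  0 → A
  i= 6: B-W =  5 → F
  i= 7: H-G =  1 → B
  i= 8: Y-P =  9 → J
  i= 9: G-G =  0 → A
  i=10: I-D =  5 → F
  i=11: E-D =  1 → B
  shifts repeat with period 4: JAFB

JAFB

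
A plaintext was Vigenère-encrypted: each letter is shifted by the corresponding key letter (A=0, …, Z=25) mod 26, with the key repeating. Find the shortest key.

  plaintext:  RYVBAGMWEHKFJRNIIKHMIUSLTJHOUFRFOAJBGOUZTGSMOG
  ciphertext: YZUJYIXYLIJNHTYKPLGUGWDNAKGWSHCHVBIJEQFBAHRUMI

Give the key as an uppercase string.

  i= 0: Y-R =  7 → H
  i= 1: Z-Y =  1 → B
  i= 2: U-V = 25 → Z
  i= 3: J-B =  8 → I
  i= 4: Y-A = 24 → Y
  i= 5: I-G =  2 → C
  i= 6: X-M = 11 → L
  i= 7: Y-W =  2 → C
  i= 8: L-E =  7 → H
  i= 9: I-H =  1 → B
  i=10: J-K = 25 → Z
  i=11: N-F =  8 → I
  i=12: H-J = 24 → Y
  i=13: T-R =  2 → C
  i=14: Y-N = 11 → L
  i=15: K-I =  2 → C
  i=16: P-I =  7 → H
  i=17: L-K =  1 → B
  i=18: G-H = 25 → Z
  i=19: U-M =  8 → I
  i=20: G-I = 24 → Y
  i=21: W-U =  2 → C
  i=22: D-S = 11 → L
  i=23: N-L =  2 → C
  i=24: A-T =  7 → H
  i=25: K-J =  1 → B
  i=26: G-H = 25 → Z
  i=27: W-O =  8 → I
  i=28: S-U = 24 → Y
  i=29: H-F =  2 → C
  i=30: C-R = 11 → L
  i=31: H-F =  2 → C
  i=32: V-O =  7 → H
  i=33: B-A =  1 → B
  i=34: I-J = 25 → Z
  i=35: J-B =  8 → I
  i=36: E-G = 24 → Y
  i=37: Q-O =  2 → C
  i=38: F-U = 11 → L
  i=39: B-Z =  2 → C
  i=40: A-T =  7 → H
  i=41: H-G =  1 → B
  i=42: R-S = 25 → Z
  i=43: U-M =  8 → I
  i=44: M-O = 24 → Y
  i=45: I-G =  2 → C
  shifts repeat with period 8: HBZIYCLC

HBZIYCLC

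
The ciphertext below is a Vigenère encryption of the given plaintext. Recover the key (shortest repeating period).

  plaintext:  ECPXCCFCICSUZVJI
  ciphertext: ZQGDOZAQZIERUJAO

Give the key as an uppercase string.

VORGMX

  i= 0: Z-E = 21 → V
  i= 1: Q-C = 14 → O
  i= 2: G-P = 17 → R
  i= 3: D-X =  6 → G
  i= 4: O-C = 12 → M
  i= 5: Z-C = 23 → X
  i= 6: A-F = 21 → V
  i= 7: Q-C = 14 → O
  i= 8: Z-I = 17 → R
  i= 9: I-C =  6 → G
  i=10: E-S = 12 → M
  i=11: R-U = 23 → X
  i=12: U-Z = 21 → V
  i=13: J-V = 14 → O
  i=14: A-J = 17 → R
  i=15: O-I =  6 → G
  shifts repeat with period 6: VORGMX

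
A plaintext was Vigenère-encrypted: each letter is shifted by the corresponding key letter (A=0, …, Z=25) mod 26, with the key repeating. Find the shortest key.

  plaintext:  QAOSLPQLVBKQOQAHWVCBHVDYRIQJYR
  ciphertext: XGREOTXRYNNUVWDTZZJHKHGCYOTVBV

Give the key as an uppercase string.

  i= 0: X-Q =  7 → H
  i= 1: G-A =  6 → G
  i= 2: R-O =  3 → D
  i= 3: E-S = 12 → M
  i= 4: O-L =  3 → D
  i= 5: T-P =  4 → E
  i= 6: X-Q =  7 → H
  i= 7: R-L =  6 → G
  i= 8: Y-V =  3 → D
  i= 9: N-B = 12 → M
  i=10: N-K =  3 → D
  i=11: U-Q =  4 → E
  i=12: V-O =  7 → H
  i=13: W-Q =  6 → G
  i=14: D-A =  3 → D
  i=15: T-H = 12 → M
  i=16: Z-W =  3 → D
  i=17: Z-V =  4 → E
  i=18: J-C =  7 → H
  i=19: H-B =  6 → G
  i=20: K-H =  3 → D
  i=21: H-V = 12 → M
  i=22: G-D =  3 → D
  i=23: C-Y =  4 → E
  i=24: Y-R =  7 → H
  i=25: O-I =  6 → G
  i=26: T-Q =  3 → D
  i=27: V-J = 12 → M
  i=28: B-Y =  3 → D
  i=29: V-R =  4 → E
  shifts repeat with period 6: HGDMDE

HGDMDE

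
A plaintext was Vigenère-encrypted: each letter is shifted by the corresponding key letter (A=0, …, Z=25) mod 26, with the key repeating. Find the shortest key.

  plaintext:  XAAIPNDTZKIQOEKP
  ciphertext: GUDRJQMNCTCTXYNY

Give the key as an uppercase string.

  i= 0: G-X =  9 → J
  i= 1: U-A = 20 → U
  i= 2: D-A =  3 → D
  i= 3: R-I =  9 → J
  i= 4: J-P = 20 → U
  i= 5: Q-N =  3 → D
  i= 6: M-D =  9 → J
  i= 7: N-T = 20 → U
  i= 8: C-Z =  3 → D
  i= 9: T-K =  9 → J
  i=10: C-I = 20 → U
  i=11: T-Q =  3 → D
  i=12: X-O =  9 → J
  i=13: Y-E = 20 → U
  i=14: N-K =  3 → D
  i=15: Y-P =  9 → J
  shifts repeat with period 3: JUD

JUD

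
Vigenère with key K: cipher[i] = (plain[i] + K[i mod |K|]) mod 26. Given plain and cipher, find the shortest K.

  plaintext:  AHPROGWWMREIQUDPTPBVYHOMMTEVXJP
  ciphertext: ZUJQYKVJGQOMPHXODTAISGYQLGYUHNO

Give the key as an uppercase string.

  i= 0: Z-A = 25 → Z
  i= 1: U-H = 13 → N
  i= 2: J-P = 20 → U
  i= 3: Q-R = 25 → Z
  i= 4: Y-O = 10 → K
  i= 5: K-G =  4 → E
  i= 6: V-W = 25 → Z
  i= 7: J-W = 13 → N
  i= 8: G-M = 20 → U
  i= 9: Q-R = 25 → Z
  i=10: O-E = 10 → K
  i=11: M-I =  4 → E
  i=12: P-Q = 25 → Z
  i=13: H-U = 13 → N
  i=14: X-D = 20 → U
  i=15: O-P = 25 → Z
  i=16: D-T = 10 → K
  i=17: T-P =  4 → E
  i=18: A-B = 25 → Z
  i=19: I-V = 13 → N
  i=20: S-Y = 20 → U
  i=21: G-H = 25 → Z
  i=22: Y-O = 10 → K
  i=23: Q-M =  4 → E
  i=24: L-M = 25 → Z
  i=25: G-T = 13 → N
  i=26: Y-E = 20 → U
  i=27: U-V = 25 → Z
  i=28: H-X = 10 → K
  i=29: N-J =  4 → E
  i=30: O-P = 25 → Z
  shifts repeat with period 6: ZNUZKE

ZNUZKE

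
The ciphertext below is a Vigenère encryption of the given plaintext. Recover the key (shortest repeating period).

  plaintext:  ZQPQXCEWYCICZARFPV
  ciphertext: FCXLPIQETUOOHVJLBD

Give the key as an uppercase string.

  i= 0: F-Z =  6 → G
  i= 1: C-Q = 12 → M
  i= 2: X-P =  8 → I
  i= 3: L-Q = 21 → V
  i= 4: P-X = 18 → S
  i= 5: I-C =  6 → G
  i= 6: Q-E = 12 → M
  i= 7: E-W =  8 → I
  i= 8: T-Y = 21 → V
  i= 9: U-C = 18 → S
  i=10: O-I =  6 → G
  i=11: O-C = 12 → M
  i=12: H-Z =  8 → I
  i=13: V-A = 21 → V
  i=14: J-R = 18 → S
  i=15: L-F =  6 → G
  i=16: B-P = 12 → M
  i=17: D-V =  8 → I
  shifts repeat with period 5: GMIVS

GMIVS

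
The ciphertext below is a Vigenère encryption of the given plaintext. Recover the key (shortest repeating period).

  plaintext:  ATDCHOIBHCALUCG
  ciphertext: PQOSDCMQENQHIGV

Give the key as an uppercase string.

PXLQWOE

  i= 0: P-A = 15 → P
  i= 1: Q-T = 23 → X
  i= 2: O-D = 11 → L
  i= 3: S-C = 16 → Q
  i= 4: D-H = 22 → W
  i= 5: C-O = 14 → O
  i= 6: M-I =  4 → E
  i= 7: Q-B = 15 → P
  i= 8: E-H = 23 → X
  i= 9: N-C = 11 → L
  i=10: Q-A = 16 → Q
  i=11: H-L = 22 → W
  i=12: I-U = 14 → O
  i=13: G-C =  4 → E
  i=14: V-G = 15 → P
  shifts repeat with period 7: PXLQWOE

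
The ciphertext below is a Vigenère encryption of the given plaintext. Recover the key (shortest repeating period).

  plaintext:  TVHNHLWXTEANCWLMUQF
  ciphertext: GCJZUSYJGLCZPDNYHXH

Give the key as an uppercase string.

  i= 0: G-T = 13 → N
  i= 1: C-V =  7 → H
  i= 2: J-H =  2 → C
  i= 3: Z-N = 12 → M
  i= 4: U-H = 13 → N
  i= 5: S-L =  7 → H
  i= 6: Y-W =  2 → C
  i= 7: J-X = 12 → M
  i= 8: G-T = 13 → N
  i= 9: L-E =  7 → H
  i=10: C-A =  2 → C
  i=11: Z-N = 12 → M
  i=12: P-C = 13 → N
  i=13: D-W =  7 → H
  i=14: N-L =  2 → C
  i=15: Y-M = 12 → M
  i=16: H-U = 13 → N
  i=17: X-Q =  7 → H
  i=18: H-F =  2 → C
  shifts repeat with period 4: NHCM

NHCM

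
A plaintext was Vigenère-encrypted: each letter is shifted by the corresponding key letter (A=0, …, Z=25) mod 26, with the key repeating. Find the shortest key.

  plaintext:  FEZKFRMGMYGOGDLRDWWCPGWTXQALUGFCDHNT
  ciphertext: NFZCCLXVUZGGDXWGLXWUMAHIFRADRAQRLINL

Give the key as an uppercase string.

  i= 0: N-F =  8 → I
  i= 1: F-E =  1 → B
  i= 2: Z-Z =  0 → A
  i= 3: C-K = 18 → S
  i= 4: C-F = 23 → X
  i= 5: L-R = 20 → U
  i= 6: X-M = 11 → L
  i= 7: V-G = 15 → P
  i= 8: U-M =  8 → I
  i= 9: Z-Y =  1 → B
  i=10: G-G =  0 → A
  i=11: G-O = 18 → S
  i=12: D-G = 23 → X
  i=13: X-D = 20 → U
  i=14: W-L = 11 → L
  i=15: G-R = 15 → P
  i=16: L-D =  8 → I
  i=17: X-W =  1 → B
  i=18: W-W =  0 → A
  i=19: U-C = 18 → S
  i=20: M-P = 23 → X
  i=21: A-G = 20 → U
  i=22: H-W = 11 → L
  i=23: I-T = 15 → P
  i=24: F-X =  8 → I
  i=25: R-Q =  1 → B
  i=26: A-A =  0 → A
  i=27: D-L = 18 → S
  i=28: R-U = 23 → X
  i=29: A-G = 20 → U
  i=30: Q-F = 11 → L
  i=31: R-C = 15 → P
  i=32: L-D =  8 → I
  i=33: I-H =  1 → B
  i=34: N-N =  0 → A
  i=35: L-T = 18 → S
  shifts repeat with period 8: IBASXULP

IBASXULP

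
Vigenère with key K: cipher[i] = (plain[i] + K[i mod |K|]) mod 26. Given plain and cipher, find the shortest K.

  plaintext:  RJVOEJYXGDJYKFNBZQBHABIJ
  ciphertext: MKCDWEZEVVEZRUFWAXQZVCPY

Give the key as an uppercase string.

  i= 0: M-R = 21 → V
  i= 1: K-J =  1 → B
  i= 2: C-V =  7 → H
  i= 3: D-O = 15 → P
  i= 4: W-E = 18 → S
  i= 5: E-J = 21 → V
  i= 6: Z-Y =  1 → B
  i= 7: E-X =  7 → H
  i= 8: V-G = 15 → P
  i= 9: V-D = 18 → S
  i=10: E-J = 21 → V
  i=11: Z-Y =  1 → B
  i=12: R-K =  7 → H
  i=13: U-F = 15 → P
  i=14: F-N = 18 → S
  i=15: W-B = 21 → V
  i=16: A-Z =  1 → B
  i=17: X-Q =  7 → H
  i=18: Q-B = 15 → P
  i=19: Z-H = 18 → S
  i=20: V-A = 21 → V
  i=21: C-B =  1 → B
  i=22: P-I =  7 → H
  i=23: Y-J = 15 → P
  shifts repeat with period 5: VBHPS

VBHPS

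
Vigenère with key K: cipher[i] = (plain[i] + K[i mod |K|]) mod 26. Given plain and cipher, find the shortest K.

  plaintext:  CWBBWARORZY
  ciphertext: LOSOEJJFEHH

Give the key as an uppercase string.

  i= 0: L-C =  9 → J
  i= 1: O-W = 18 → S
  i= 2: S-B = 17 → R
  i= 3: O-B = 13 → N
  i= 4: E-W =  8 → I
  i= 5: J-A =  9 → J
  i= 6: J-R = 18 → S
  i= 7: F-O = 17 → R
  i= 8: E-R = 13 → N
  i= 9: H-Z =  8 → I
  i=10: H-Y =  9 → J
  shifts repeat with period 5: JSRNI

JSRNI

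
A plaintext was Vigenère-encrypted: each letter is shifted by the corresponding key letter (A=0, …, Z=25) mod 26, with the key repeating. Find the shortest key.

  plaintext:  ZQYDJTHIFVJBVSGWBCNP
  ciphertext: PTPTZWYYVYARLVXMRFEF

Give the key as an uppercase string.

  i= 0: P-Z = 16 → Q
  i= 1: T-Q =  3 → D
  i= 2: P-Y = 17 → R
  i= 3: T-D = 16 → Q
  i= 4: Z-J = 16 → Q
  i= 5: W-T =  3 → D
  i= 6: Y-H = 17 → R
  i= 7: Y-I = 16 → Q
  i= 8: V-F = 16 → Q
  i= 9: Y-V =  3 → D
  i=10: A-J = 17 → R
  i=11: R-B = 16 → Q
  i=12: L-V = 16 → Q
  i=13: V-S =  3 → D
  i=14: X-G = 17 → R
  i=15: M-W = 16 → Q
  i=16: R-B = 16 → Q
  i=17: F-C =  3 → D
  i=18: E-N = 17 → R
  i=19: F-P = 16 → Q
  shifts repeat with period 4: QDRQ

QDRQ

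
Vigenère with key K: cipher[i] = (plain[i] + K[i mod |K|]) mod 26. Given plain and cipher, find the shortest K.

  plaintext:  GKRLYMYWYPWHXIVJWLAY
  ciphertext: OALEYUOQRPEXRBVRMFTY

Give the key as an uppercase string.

IQUTA

  i= 0: O-G =  8 → I
  i= 1: A-K = 16 → Q
  i= 2: L-R = 20 → U
  i= 3: E-L = 19 → T
  i= 4: Y-Y =  0 → A
  i= 5: U-M =  8 → I
  i= 6: O-Y = 16 → Q
  i= 7: Q-W = 20 → U
  i= 8: R-Y = 19 → T
  i= 9: P-P =  0 → A
  i=10: E-W =  8 → I
  i=11: X-H = 16 → Q
  i=12: R-X = 20 → U
  i=13: B-I = 19 → T
  i=14: V-V =  0 → A
  i=15: R-J =  8 → I
  i=16: M-W = 16 → Q
  i=17: F-L = 20 → U
  i=18: T-A = 19 → T
  i=19: Y-Y =  0 → A
  shifts repeat with period 5: IQUTA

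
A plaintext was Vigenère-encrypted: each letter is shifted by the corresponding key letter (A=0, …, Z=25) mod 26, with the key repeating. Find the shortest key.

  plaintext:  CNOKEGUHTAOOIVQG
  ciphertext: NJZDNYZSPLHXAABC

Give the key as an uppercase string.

LWLTJSF

  i= 0: N-C = 11 → L
  i= 1: J-N = 22 → W
  i= 2: Z-O = 11 → L
  i= 3: D-K = 19 → T
  i= 4: N-E =  9 → J
  i= 5: Y-G = 18 → S
  i= 6: Z-U =  5 → F
  i= 7: S-H = 11 → L
  i= 8: P-T = 22 → W
  i= 9: L-A = 11 → L
  i=10: H-O = 19 → T
  i=11: X-O =  9 → J
  i=12: A-I = 18 → S
  i=13: A-V =  5 → F
  i=14: B-Q = 11 → L
  i=15: C-G = 22 → W
  shifts repeat with period 7: LWLTJSF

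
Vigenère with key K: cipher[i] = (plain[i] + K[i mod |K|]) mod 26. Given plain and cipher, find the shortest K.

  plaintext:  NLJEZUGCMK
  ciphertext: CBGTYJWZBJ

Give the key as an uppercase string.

PQXPZ

  i= 0: C-N = 15 → P
  i= 1: B-L = 16 → Q
  i= 2: G-J = 23 → X
  i= 3: T-E = 15 → P
  i= 4: Y-Z = 25 → Z
  i= 5: J-U = 15 → P
  i= 6: W-G = 16 → Q
  i= 7: Z-C = 23 → X
  i= 8: B-M = 15 → P
  i= 9: J-K = 25 → Z
  shifts repeat with period 5: PQXPZ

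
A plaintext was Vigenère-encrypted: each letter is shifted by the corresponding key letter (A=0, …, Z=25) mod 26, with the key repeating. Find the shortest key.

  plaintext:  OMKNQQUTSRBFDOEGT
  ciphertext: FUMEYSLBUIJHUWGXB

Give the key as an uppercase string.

  i= 0: F-O = 17 → R
  i= 1: U-M =  8 → I
  i= 2: M-K =  2 → C
  i= 3: E-N = 17 → R
  i= 4: Y-Q =  8 → I
  i= 5: S-Q =  2 → C
  i= 6: L-U = 17 → R
  i= 7: B-T =  8 → I
  i= 8: U-S =  2 → C
  i= 9: I-R = 17 → R
  i=10: J-B =  8 → I
  i=11: H-F =  2 → C
  i=12: U-D = 17 → R
  i=13: W-O =  8 → I
  i=14: G-E =  2 → C
  i=15: X-G = 17 → R
  i=16: B-T =  8 → I
  shifts repeat with period 3: RIC

RIC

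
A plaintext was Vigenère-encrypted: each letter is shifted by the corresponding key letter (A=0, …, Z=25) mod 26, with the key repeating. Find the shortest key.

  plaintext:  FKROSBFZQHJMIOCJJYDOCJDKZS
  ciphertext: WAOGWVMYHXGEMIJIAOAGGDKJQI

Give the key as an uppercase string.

  i= 0: W-F = 17 → R
  i= 1: A-K = 16 → Q
  i= 2: O-R = 23 → X
  i= 3: G-O = 18 → S
  i= 4: W-S =  4 → E
  i= 5: V-B = 20 → U
  i= 6: M-F =  7 → H
  i= 7: Y-Z = 25 → Z
  i= 8: H-Q = 17 → R
  i= 9: X-H = 16 → Q
  i=10: G-J = 23 → X
  i=11: E-M = 18 → S
  i=12: M-I =  4 → E
  i=13: I-O = 20 → U
  i=14: J-C =  7 → H
  i=15: I-J = 25 → Z
  i=16: A-J = 17 → R
  i=17: O-Y = 16 → Q
  i=18: A-D = 23 → X
  i=19: G-O = 18 → S
  i=20: G-C =  4 → E
  i=21: D-J = 20 → U
  i=22: K-D =  7 → H
  i=23: J-K = 25 → Z
  i=24: Q-Z = 17 → R
  i=25: I-S = 16 → Q
  shifts repeat with period 8: RQXSEUHZ

RQXSEUHZ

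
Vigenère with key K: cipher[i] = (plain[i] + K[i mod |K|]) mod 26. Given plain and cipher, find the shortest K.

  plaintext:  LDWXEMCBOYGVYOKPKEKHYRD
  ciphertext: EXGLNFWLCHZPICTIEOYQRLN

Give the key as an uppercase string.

  i= 0: E-L = 19 → T
  i= 1: X-D = 20 → U
  i= 2: G-W = 10 → K
  i= 3: L-X = 14 → O
  i= 4: N-E =  9 → J
  i= 5: F-M = 19 → T
  i= 6: W-C = 20 → U
  i= 7: L-B = 10 → K
  i= 8: C-O = 14 → O
  i= 9: H-Y =  9 → J
  i=10: Z-G = 19 → T
  i=11: P-V = 20 → U
  i=12: I-Y = 10 → K
  i=13: C-O = 14 → O
  i=14: T-K =  9 → J
  i=15: I-P = 19 → T
  i=16: E-K = 20 → U
  i=17: O-E = 10 → K
  i=18: Y-K = 14 → O
  i=19: Q-H =  9 → J
  i=20: R-Y = 19 → T
  i=21: L-R = 20 → U
  i=22: N-D = 10 → K
  shifts repeat with period 5: TUKOJ

TUKOJ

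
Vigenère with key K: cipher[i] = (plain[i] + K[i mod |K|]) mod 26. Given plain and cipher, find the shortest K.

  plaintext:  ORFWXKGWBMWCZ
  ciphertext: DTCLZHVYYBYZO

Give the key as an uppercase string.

  i= 0: D-O = 15 → P
  i= 1: T-R =  2 → C
  i= 2: C-F = 23 → X
  i= 3: L-W = 15 → P
  i= 4: Z-X =  2 → C
  i= 5: H-K = 23 → X
  i= 6: V-G = 15 → P
  i= 7: Y-W =  2 → C
  i= 8: Y-B = 23 → X
  i= 9: B-M = 15 → P
  i=10: Y-W =  2 → C
  i=11: Z-C = 23 → X
  i=12: O-Z = 15 → P
  shifts repeat with period 3: PCX

PCX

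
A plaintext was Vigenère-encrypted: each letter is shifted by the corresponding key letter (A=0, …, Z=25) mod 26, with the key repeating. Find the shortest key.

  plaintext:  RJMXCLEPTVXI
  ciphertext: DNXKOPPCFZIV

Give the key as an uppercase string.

MELN

  i= 0: D-R = 12 → M
  i= 1: N-J =  4 → E
  i= 2: X-M = 11 → L
  i= 3: K-X = 13 → N
  i= 4: O-C = 12 → M
  i= 5: P-L =  4 → E
  i= 6: P-E = 11 → L
  i= 7: C-P = 13 → N
  i= 8: F-T = 12 → M
  i= 9: Z-V =  4 → E
  i=10: I-X = 11 → L
  i=11: V-I = 13 → N
  shifts repeat with period 4: MELN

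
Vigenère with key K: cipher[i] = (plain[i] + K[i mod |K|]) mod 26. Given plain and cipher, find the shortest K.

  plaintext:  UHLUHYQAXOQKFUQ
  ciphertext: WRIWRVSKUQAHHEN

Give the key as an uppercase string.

  i= 0: W-U =  2 → C
  i= 1: R-H = 10 → K
  i= 2: I-L = 23 → X
  i= 3: W-U =  2 → C
  i= 4: R-H = 10 → K
  i= 5: V-Y = 23 → X
  i= 6: S-Q =  2 → C
  i= 7: K-A = 10 → K
  i= 8: U-X = 23 → X
  i= 9: Q-O =  2 → C
  i=10: A-Q = 10 → K
  i=11: H-K = 23 → X
  i=12: H-F =  2 → C
  i=13: E-U = 10 → K
  i=14: N-Q = 23 → X
  shifts repeat with period 3: CKX

CKX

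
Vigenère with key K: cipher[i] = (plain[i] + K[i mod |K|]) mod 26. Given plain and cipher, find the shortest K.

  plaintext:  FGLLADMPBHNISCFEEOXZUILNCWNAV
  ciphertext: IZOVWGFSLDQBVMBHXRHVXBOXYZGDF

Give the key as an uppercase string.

DTDKW

  i= 0: I-F =  3 → D
  i= 1: Z-G = 19 → T
  i= 2: O-L =  3 → D
  i= 3: V-L = 10 → K
  i= 4: W-A = 22 → W
  i= 5: G-D =  3 → D
  i= 6: F-M = 19 → T
  i= 7: S-P =  3 → D
  i= 8: L-B = 10 → K
  i= 9: D-H = 22 → W
  i=10: Q-N =  3 → D
  i=11: B-I = 19 → T
  i=12: V-S =  3 → D
  i=13: M-C = 10 → K
  i=14: B-F = 22 → W
  i=15: H-E =  3 → D
  i=16: X-E = 19 → T
  i=17: R-O =  3 → D
  i=18: H-X = 10 → K
  i=19: V-Z = 22 → W
  i=20: X-U =  3 → D
  i=21: B-I = 19 → T
  i=22: O-L =  3 → D
  i=23: X-N = 10 → K
  i=24: Y-C = 22 → W
  i=25: Z-W =  3 → D
  i=26: G-N = 19 → T
  i=27: D-A =  3 → D
  i=28: F-V = 10 → K
  shifts repeat with period 5: DTDKW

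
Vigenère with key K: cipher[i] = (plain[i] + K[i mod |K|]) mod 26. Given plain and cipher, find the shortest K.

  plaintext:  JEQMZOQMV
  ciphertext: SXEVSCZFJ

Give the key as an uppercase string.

JTO

  i= 0: S-J =  9 → J
  i= 1: X-E = 19 → T
  i= 2: E-Q = 14 → O
  i= 3: V-M =  9 → J
  i= 4: S-Z = 19 → T
  i= 5: C-O = 14 → O
  i= 6: Z-Q =  9 → J
  i= 7: F-M = 19 → T
  i= 8: J-V = 14 → O
  shifts repeat with period 3: JTO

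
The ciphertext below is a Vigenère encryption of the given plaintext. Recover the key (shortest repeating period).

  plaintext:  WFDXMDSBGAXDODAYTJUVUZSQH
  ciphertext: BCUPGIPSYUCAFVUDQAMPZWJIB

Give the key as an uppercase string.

FXRSU

  i= 0: B-W =  5 → F
  i= 1: C-F = 23 → X
  i= 2: U-D = 17 → R
  i= 3: P-X = 18 → S
  i= 4: G-M = 20 → U
  i= 5: I-D =  5 → F
  i= 6: P-S = 23 → X
  i= 7: S-B = 17 → R
  i= 8: Y-G = 18 → S
  i= 9: U-A = 20 → U
  i=10: C-X =  5 → F
  i=11: A-D = 23 → X
  i=12: F-O = 17 → R
  i=13: V-D = 18 → S
  i=14: U-A = 20 → U
  i=15: D-Y =  5 → F
  i=16: Q-T = 23 → X
  i=17: A-J = 17 → R
  i=18: M-U = 18 → S
  i=19: P-V = 20 → U
  i=20: Z-U =  5 → F
  i=21: W-Z = 23 → X
  i=22: J-S = 17 → R
  i=23: I-Q = 18 → S
  i=24: B-H = 20 → U
  shifts repeat with period 5: FXRSU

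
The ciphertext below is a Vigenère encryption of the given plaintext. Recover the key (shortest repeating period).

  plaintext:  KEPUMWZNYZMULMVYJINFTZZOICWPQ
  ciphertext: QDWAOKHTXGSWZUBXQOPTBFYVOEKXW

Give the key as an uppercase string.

GZHGCOI

  i= 0: Q-K =  6 → G
  i= 1: D-E = 25 → Z
  i= 2: W-P =  7 → H
  i= 3: A-U =  6 → G
  i= 4: O-M =  2 → C
  i= 5: K-W = 14 → O
  i= 6: H-Z =  8 → I
  i= 7: T-N =  6 → G
  i= 8: X-Y = 25 → Z
  i= 9: G-Z =  7 → H
  i=10: S-M =  6 → G
  i=11: W-U =  2 → C
  i=12: Z-L = 14 → O
  i=13: U-M =  8 → I
  i=14: B-V =  6 → G
  i=15: X-Y = 25 → Z
  i=16: Q-J =  7 → H
  i=17: O-I =  6 → G
  i=18: P-N =  2 → C
  i=19: T-F = 14 → O
  i=20: B-T =  8 → I
  i=21: F-Z =  6 → G
  i=22: Y-Z = 25 → Z
  i=23: V-O =  7 → H
  i=24: O-I =  6 → G
  i=25: E-C =  2 → C
  i=26: K-W = 14 → O
  i=27: X-P =  8 → I
  i=28: W-Q =  6 → G
  shifts repeat with period 7: GZHGCOI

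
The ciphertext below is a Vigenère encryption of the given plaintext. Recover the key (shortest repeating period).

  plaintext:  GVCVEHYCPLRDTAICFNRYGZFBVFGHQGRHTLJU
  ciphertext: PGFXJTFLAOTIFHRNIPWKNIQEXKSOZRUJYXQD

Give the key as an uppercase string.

  i= 0: P-G =  9 → J
  i= 1: G-V = 11 → L
  i= 2: F-C =  3 → D
  i= 3: X-V =  2 → C
  i= 4: J-E =  5 → F
  i= 5: T-H = 12 → M
  i= 6: F-Y =  7 → H
  i= 7: L-C =  9 → J
  i= 8: A-P = 11 → L
  i= 9: O-L =  3 → D
  i=10: T-R =  2 → C
  i=11: I-D =  5 → F
  i=12: F-T = 12 → M
  i=13: H-A =  7 → H
  i=14: R-I =  9 → J
  i=15: N-C = 11 → L
  i=16: I-F =  3 → D
  i=17: P-N =  2 → C
  i=18: W-R =  5 → F
  i=19: K-Y = 12 → M
  i=20: N-G =  7 → H
  i=21: I-Z =  9 → J
  i=22: Q-F = 11 → L
  i=23: E-B =  3 → D
  i=24: X-V =  2 → C
  i=25: K-F =  5 → F
  i=26: S-G = 12 → M
  i=27: O-H =  7 → H
  i=28: Z-Q =  9 → J
  i=29: R-G = 11 → L
  i=30: U-R =  3 → D
  i=31: J-H =  2 → C
  i=32: Y-T =  5 → F
  i=33: X-L = 12 → M
  i=34: Q-J =  7 → H
  i=35: D-U =  9 → J
  shifts repeat with period 7: JLDCFMH

JLDCFMH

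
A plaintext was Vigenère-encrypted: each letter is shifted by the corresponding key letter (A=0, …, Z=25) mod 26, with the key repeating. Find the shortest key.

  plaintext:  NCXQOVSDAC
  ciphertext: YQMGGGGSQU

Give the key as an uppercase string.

  i= 0: Y-N = 11 → L
  i= 1: Q-C = 14 → O
  i= 2: M-X = 15 → P
  i= 3: G-Q = 16 → Q
  i= 4: G-O = 18 → S
  i= 5: G-V = 11 → L
  i= 6: G-S = 14 → O
  i= 7: S-D = 15 → P
  i= 8: Q-A = 16 → Q
  i= 9: U-C = 18 → S
  shifts repeat with period 5: LOPQS

LOPQS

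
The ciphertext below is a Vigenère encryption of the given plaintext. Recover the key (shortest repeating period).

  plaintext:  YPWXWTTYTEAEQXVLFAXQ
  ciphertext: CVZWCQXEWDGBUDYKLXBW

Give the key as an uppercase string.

  i= 0: C-Y =  4 → E
  i= 1: V-P =  6 → G
  i= 2: Z-W =  3 → D
  i= 3: W-X = 25 → Z
  i= 4: C-W =  6 → G
  i= 5: Q-T = 23 → X
  i= 6: X-T =  4 → E
  i= 7: E-Y =  6 → G
  i= 8: W-T =  3 → D
  i= 9: D-E = 25 → Z
  i=10: G-A =  6 → G
  i=11: B-E = 23 → X
  i=12: U-Q =  4 → E
  i=13: D-X =  6 → G
  i=14: Y-V =  3 → D
  i=15: K-L = 25 → Z
  i=16: L-F =  6 → G
  i=17: X-A = 23 → X
  i=18: B-X =  4 → E
  i=19: W-Q =  6 → G
  shifts repeat with period 6: EGDZGX

EGDZGX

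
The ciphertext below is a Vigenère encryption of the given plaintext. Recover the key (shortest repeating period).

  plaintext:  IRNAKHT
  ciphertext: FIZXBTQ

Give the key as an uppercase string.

XRM

  i= 0: F-I = 23 → X
  i= 1: I-R = 17 → R
  i= 2: Z-N = 12 → M
  i= 3: X-A = 23 → X
  i= 4: B-K = 17 → R
  i= 5: T-H = 12 → M
  i= 6: Q-T = 23 → X
  shifts repeat with period 3: XRM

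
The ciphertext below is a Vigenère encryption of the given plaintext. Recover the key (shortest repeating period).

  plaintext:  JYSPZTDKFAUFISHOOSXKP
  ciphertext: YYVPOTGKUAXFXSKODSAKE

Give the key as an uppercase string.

  i= 0: Y-J = 15 → P
  i= 1: Y-Y =  0 → A
  i= 2: V-S =  3 → D
  i= 3: P-P =  0 → A
  i= 4: O-Z = 15 → P
  i= 5: T-T =  0 → A
  i= 6: G-D =  3 → D
  i= 7: K-K =  0 → A
  i= 8: U-F = 15 → P
  i= 9: A-A =  0 → A
  i=10: X-U =  3 → D
  i=11: F-F =  0 → A
  i=12: X-I = 15 → P
  i=13: S-S =  0 → A
  i=14: K-H =  3 → D
  i=15: O-O =  0 → A
  i=16: D-O = 15 → P
  i=17: S-S =  0 → A
  i=18: A-X =  3 → D
  i=19: K-K =  0 → A
  i=20: E-P = 15 → P
  shifts repeat with period 4: PADA

PADA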